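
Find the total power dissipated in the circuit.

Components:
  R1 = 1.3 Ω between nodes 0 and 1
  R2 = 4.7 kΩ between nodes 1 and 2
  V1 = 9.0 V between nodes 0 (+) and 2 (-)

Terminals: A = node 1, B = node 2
Nodal analysis, taking node 2 as the 0 V reference.
Source V1 fixes V_0 = 9 V.
KCL at each unknown node (sum of currents leaving = 0; resistances in Ω):
  Node 1: (V_1 - 9)/1.3 + (V_1 - 0)/4700 = 0
Collecting terms: 0.7694 × V_1 = 6.923  =>  V_1 = 8.998 V
Power in each resistor, P = (ΔV)²/R:
  P_R1 = (9 - 8.998)²/1.3 = 0.000004764 W
  P_R2 = (8.998 - 0)²/4700 = 0.01722 W
P_total = P_R1 + P_R2 = 0.01723 W

Final answer: 0.01723 W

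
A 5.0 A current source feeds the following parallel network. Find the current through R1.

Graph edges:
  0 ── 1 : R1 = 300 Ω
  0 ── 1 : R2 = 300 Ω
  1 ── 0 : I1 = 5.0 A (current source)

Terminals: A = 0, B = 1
All resistors sit directly between nodes 0 and 1, so they are in parallel and share one voltage V; the full source current 5 A splits among them.
1/R_par = 1/300 + 1/300 = 0.006667 S  =>  R_par = 150 Ω
V = I × R_par = 5 × 150 = 750 V
I_R1 = V/R1 = 750/300 = 2.5 A

Final answer: 2.5 A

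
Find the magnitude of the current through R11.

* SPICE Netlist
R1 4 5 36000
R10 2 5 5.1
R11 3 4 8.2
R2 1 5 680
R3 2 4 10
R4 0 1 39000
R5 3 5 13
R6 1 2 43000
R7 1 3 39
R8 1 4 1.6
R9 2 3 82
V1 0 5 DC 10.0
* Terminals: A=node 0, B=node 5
Nodal analysis, taking node 5 as the 0 V reference.
Source V1 fixes V_0 = 10 V.
KCL at each unknown node (sum of currents leaving = 0; resistances in Ω):
  Node 1: (V_1 - 0)/680 + (V_1 - 10)/39000 + (V_1 - V_2)/43000 + (V_1 - V_3)/39 + (V_1 - V_4)/1.6 = 0
  Node 2: (V_2 - V_4)/10 + (V_2 - V_1)/43000 + (V_2 - V_3)/82 + (V_2 - 0)/5.1 = 0
  Node 3: (V_3 - 0)/13 + (V_3 - V_1)/39 + (V_3 - V_2)/82 + (V_3 - V_4)/8.2 = 0
  Node 4: (V_4 - 0)/36000 + (V_4 - V_2)/10 + (V_4 - V_1)/1.6 + (V_4 - V_3)/8.2 = 0
Collecting terms (coefficients in siemens):
  0.6522·V_1 - 0.00002326·V_2 - 0.02564·V_3 - 0.625·V_4 = 0.0002564
  0.3083·V_2 - 0.00002326·V_1 - 0.0122·V_3 - 0.1·V_4 = 0
  0.2367·V_3 - 0.02564·V_1 - 0.0122·V_2 - 0.122·V_4 = 0
  0.847·V_4 - 0.625·V_1 - 0.1·V_2 - 0.122·V_3 = 0
Solving these 4 simultaneous equations (Gaussian elimination) gives:
  V_1 = 0.002474 V, V_2 = 0.0007411 V, V_3 = 0.001395 V, V_4 = 0.002114 V
I_R11 = (V_3 - V_4)/R11 = (0.001395 - 0.002114)/8.2 = -0.00008765 A
|I_R11| = 0.00008765 A

Final answer: |I_R11| = 8.765e-05 A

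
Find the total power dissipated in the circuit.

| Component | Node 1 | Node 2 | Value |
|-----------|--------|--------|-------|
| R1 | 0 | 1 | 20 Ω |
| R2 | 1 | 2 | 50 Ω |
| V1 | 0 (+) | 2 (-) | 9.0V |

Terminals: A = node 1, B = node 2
Nodal analysis, taking node 2 as the 0 V reference.
Source V1 fixes V_0 = 9 V.
KCL at each unknown node (sum of currents leaving = 0; resistances in Ω):
  Node 1: (V_1 - 9)/20 + (V_1 - 0)/50 = 0
Collecting terms: 0.07 × V_1 = 0.45  =>  V_1 = 6.429 V
Power in each resistor, P = (ΔV)²/R:
  P_R1 = (9 - 6.429)²/20 = 0.3306 W
  P_R2 = (6.429 - 0)²/50 = 0.8265 W
P_total = P_R1 + P_R2 = 1.157 W

Final answer: 1.157 W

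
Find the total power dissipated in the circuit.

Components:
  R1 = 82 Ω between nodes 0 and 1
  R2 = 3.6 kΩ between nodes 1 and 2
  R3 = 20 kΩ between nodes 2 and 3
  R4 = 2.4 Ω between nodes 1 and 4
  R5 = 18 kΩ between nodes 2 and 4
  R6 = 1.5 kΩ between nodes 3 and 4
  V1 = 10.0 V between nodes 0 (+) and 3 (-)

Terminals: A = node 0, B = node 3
Nodal analysis, taking node 3 as the 0 V reference.
Source V1 fixes V_0 = 10 V.
KCL at each unknown node (sum of currents leaving = 0; resistances in Ω):
  Node 1: (V_1 - 10)/82 + (V_1 - V_2)/3600 + (V_1 - V_4)/2.4 = 0
  Node 2: (V_2 - V_1)/3600 + (V_2 - 0)/20000 + (V_2 - V_4)/18000 = 0
  Node 4: (V_4 - V_1)/2.4 + (V_4 - V_2)/18000 + (V_4 - 0)/1500 = 0
Collecting terms (coefficients in siemens):
  0.4291·V_1 - 0.0002778·V_2 - 0.4167·V_4 = 0.122
  0.0003833·V_2 - 0.0002778·V_1 - 0.00005556·V_4 = 0
  0.4174·V_4 - 0.4167·V_1 - 0.00005556·V_2 = 0
Solving these 3 simultaneous equations (Gaussian elimination) gives:
  V_1 = 9.451 V, V_2 = 8.216 V, V_4 = 9.435 V
Power in each resistor, P = (ΔV)²/R:
  P_R1 = (10 - 9.451)²/82 = 0.003682 W
  P_R2 = (9.451 - 8.216)²/3600 = 0.0004236 W
  P_R3 = (8.216 - 0)²/20000 = 0.003375 W
  P_R4 = (9.451 - 9.435)²/2.4 = 0.00009702 W
  P_R5 = (8.216 - 9.435)²/18000 = 0.00008264 W
  P_R6 = (0 - 9.435)²/1500 = 0.05935 W
P_total = P_R1 + P_R2 + P_R3 + P_R4 + P_R5 + P_R6 = 0.06701 W

Final answer: 0.06701 W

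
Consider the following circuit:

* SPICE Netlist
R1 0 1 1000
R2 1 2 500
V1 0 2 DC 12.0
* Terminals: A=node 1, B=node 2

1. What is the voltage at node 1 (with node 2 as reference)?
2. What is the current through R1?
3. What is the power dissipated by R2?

Nodal analysis, taking node 2 as the 0 V reference.
Source V1 fixes V_0 = 12 V.
KCL at each unknown node (sum of currents leaving = 0; resistances in Ω):
  Node 1: (V_1 - 12)/1000 + (V_1 - 0)/500 = 0
Collecting terms: 0.003 × V_1 = 0.012  =>  V_1 = 4 V
Part 1:
  Read off the nodal solution: V_1 = 4 V
Part 2:
  I_R1 = (V_0 - V_1)/R1 = (12 - 4)/1000 = 0.008 A
  Magnitude: I_R1 = 0.008 A
Part 3:
  I_R2 = (V_1 - V_2)/R2 = (4 - 0)/500 = 0.008 A
  P_R2 = I_R2² × R2 = (0.008)² × 500 = 0.032 W

Final answers:
1. V_1 = 4 V
2. I_R1 = 0.008 A
3. P_R2 = 0.032 W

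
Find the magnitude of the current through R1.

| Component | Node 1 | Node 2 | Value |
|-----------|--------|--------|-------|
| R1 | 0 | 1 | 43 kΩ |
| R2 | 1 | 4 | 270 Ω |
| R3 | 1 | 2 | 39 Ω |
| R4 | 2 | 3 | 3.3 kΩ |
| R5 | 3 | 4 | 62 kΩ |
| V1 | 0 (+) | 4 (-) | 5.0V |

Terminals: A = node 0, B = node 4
Nodal analysis, taking node 4 as the 0 V reference.
Source V1 fixes V_0 = 5 V.
KCL at each unknown node (sum of currents leaving = 0; resistances in Ω):
  Node 1: (V_1 - 5)/43000 + (V_1 - 0)/270 + (V_1 - V_2)/39 = 0
  Node 2: (V_2 - V_1)/39 + (V_2 - V_3)/3300 = 0
  Node 3: (V_3 - V_2)/3300 + (V_3 - 0)/62000 = 0
Collecting terms (coefficients in siemens):
  0.02937·V_1 - 0.02564·V_2 = 0.0001163
  0.02594·V_2 - 0.02564·V_1 - 0.000303·V_3 = 0
  0.0003192·V_3 - 0.000303·V_2 = 0
Solving these 3 simultaneous equations (Gaussian elimination) gives:
  V_1 = 0.03107 V, V_2 = 0.03105 V, V_3 = 0.02948 V
I_R1 = (V_0 - V_1)/R1 = (5 - 0.03107)/43000 = 0.0001156 A
|I_R1| = 0.0001156 A

Final answer: |I_R1| = 0.0001156 A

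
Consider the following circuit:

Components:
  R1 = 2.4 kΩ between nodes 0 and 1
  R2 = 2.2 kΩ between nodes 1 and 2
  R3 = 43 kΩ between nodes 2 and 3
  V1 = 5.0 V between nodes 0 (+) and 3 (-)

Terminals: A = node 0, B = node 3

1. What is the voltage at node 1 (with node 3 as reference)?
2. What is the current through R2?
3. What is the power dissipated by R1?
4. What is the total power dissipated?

Nodal analysis, taking node 3 as the 0 V reference.
Source V1 fixes V_0 = 5 V.
KCL at each unknown node (sum of currents leaving = 0; resistances in Ω):
  Node 1: (V_1 - 5)/2400 + (V_1 - V_2)/2200 = 0
  Node 2: (V_2 - V_1)/2200 + (V_2 - 0)/43000 = 0
Collecting terms (coefficients in siemens):
  0.0008712·V_1 - 0.0004545·V_2 = 0.002083
  0.0004778·V_2 - 0.0004545·V_1 = 0
Determinant D = (0.0008712)(0.0004778) - (-0.0004545)(-0.0004545) = 0.0000002097
V_1 = [(0.002083)(0.0004778) - (-0.0004545)(0)]/D = 4.748 V
V_2 = [(0.0008712)(0) - (0.002083)(-0.0004545)]/D = 4.517 V
Part 1:
  Read off the nodal solution: V_1 = 4.748 V
Part 2:
  I_R2 = (V_1 - V_2)/R2 = (4.748 - 4.517)/2200 = 0.000105 A
  Magnitude: I_R2 = 0.000105 A
Part 3:
  I_R1 = (V_0 - V_1)/R1 = (5 - 4.748)/2400 = 0.000105 A
  P_R1 = I_R1² × R1 = (0.000105)² × 2400 = 0.00002648 W
Part 4:
  Power in each resistor, P = (ΔV)²/R:
    P_R1 = (5 - 4.748)²/2400 = 0.00002648 W
    P_R2 = (4.748 - 4.517)²/2200 = 0.00002427 W
    P_R3 = (4.517 - 0)²/43000 = 0.0004745 W
  P_total = P_R1 + P_R2 + P_R3 = 0.0005252 W

Final answers:
1. V_1 = 4.748 V
2. I_R2 = 0.000105 A
3. P_R1 = 2.648e-05 W
4. P_total = 0.0005252 W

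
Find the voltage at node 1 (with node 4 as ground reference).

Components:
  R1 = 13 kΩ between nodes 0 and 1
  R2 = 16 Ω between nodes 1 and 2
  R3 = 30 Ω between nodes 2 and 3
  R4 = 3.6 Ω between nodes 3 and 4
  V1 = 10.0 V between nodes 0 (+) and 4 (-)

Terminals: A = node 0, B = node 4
Nodal analysis, taking node 4 as the 0 V reference.
Source V1 fixes V_0 = 10 V.
KCL at each unknown node (sum of currents leaving = 0; resistances in Ω):
  Node 1: (V_1 - 10)/13000 + (V_1 - V_2)/16 = 0
  Node 2: (V_2 - V_1)/16 + (V_2 - V_3)/30 = 0
  Node 3: (V_3 - V_2)/30 + (V_3 - 0)/3.6 = 0
Collecting terms (coefficients in siemens):
  0.06258·V_1 - 0.0625·V_2 = 0.0007692
  0.09583·V_2 - 0.0625·V_1 - 0.03333·V_3 = 0
  0.3111·V_3 - 0.03333·V_2 = 0
Solving these 3 simultaneous equations (Gaussian elimination) gives:
  V_1 = 0.03801 V, V_2 = 0.02575 V, V_3 = 0.002759 V
The requested potential is V_1 = 0.03801 V.

Final answer: V_1 = 0.03801 V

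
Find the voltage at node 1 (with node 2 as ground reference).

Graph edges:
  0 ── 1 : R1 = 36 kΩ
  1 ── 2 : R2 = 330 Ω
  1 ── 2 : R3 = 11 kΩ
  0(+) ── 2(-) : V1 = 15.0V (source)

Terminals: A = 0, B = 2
Nodal analysis, taking node 2 as the 0 V reference.
Source V1 fixes V_0 = 15 V.
KCL at each unknown node (sum of currents leaving = 0; resistances in Ω):
  Node 1: (V_1 - 15)/36000 + (V_1 - 0)/330 + (V_1 - 0)/11000 = 0
Collecting terms: 0.003149 × V_1 = 0.0004167  =>  V_1 = 0.1323 V
The requested potential is V_1 = 0.1323 V.

Final answer: V_1 = 0.1323 V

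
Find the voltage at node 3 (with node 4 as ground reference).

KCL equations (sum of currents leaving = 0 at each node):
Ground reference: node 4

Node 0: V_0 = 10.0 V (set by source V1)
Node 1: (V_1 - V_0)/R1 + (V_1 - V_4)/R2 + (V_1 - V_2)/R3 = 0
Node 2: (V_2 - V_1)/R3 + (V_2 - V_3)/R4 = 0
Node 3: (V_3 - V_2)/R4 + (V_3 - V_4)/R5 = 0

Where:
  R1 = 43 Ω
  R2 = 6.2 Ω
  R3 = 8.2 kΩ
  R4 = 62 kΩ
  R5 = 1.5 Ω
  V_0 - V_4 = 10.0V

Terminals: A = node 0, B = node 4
Nodal analysis, taking node 4 as the 0 V reference.
Source V1 fixes V_0 = 10 V.
KCL at each unknown node (sum of currents leaving = 0; resistances in Ω):
  Node 1: (V_1 - 10)/43 + (V_1 - 0)/6.2 + (V_1 - V_2)/8200 = 0
  Node 2: (V_2 - V_1)/8200 + (V_2 - V_3)/62000 = 0
  Node 3: (V_3 - V_2)/62000 + (V_3 - 0)/1.5 = 0
Collecting terms (coefficients in siemens):
  0.1847·V_1 - 0.000122·V_2 = 0.2326
  0.0001381·V_2 - 0.000122·V_1 - 0.00001613·V_3 = 0
  0.6667·V_3 - 0.00001613·V_2 = 0
Solving these 3 simultaneous equations (Gaussian elimination) gives:
  V_1 = 1.26 V, V_2 = 1.113 V, V_3 = 0.00002692 V
The requested potential is V_3 = 0.00002692 V.

Final answer: V_3 = 2.692e-05 V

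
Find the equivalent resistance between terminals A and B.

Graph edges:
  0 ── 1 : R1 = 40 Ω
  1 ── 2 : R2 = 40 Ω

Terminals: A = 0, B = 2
Reduce the network between node 0 (A) and node 2 (B) by series/parallel combination:
  Rs1 = R1 + R2 (series, joined only at node 1) = 40 + 40 = 80 Ω
R_eq = 80 Ω

Final answer: 80 Ω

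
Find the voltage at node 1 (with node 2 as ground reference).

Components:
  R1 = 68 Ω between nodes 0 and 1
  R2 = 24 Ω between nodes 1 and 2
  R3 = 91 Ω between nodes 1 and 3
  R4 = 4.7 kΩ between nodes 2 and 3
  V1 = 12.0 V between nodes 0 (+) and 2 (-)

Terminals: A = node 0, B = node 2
Nodal analysis, taking node 2 as the 0 V reference.
Source V1 fixes V_0 = 12 V.
KCL at each unknown node (sum of currents leaving = 0; resistances in Ω):
  Node 1: (V_1 - 12)/68 + (V_1 - 0)/24 + (V_1 - V_3)/91 = 0
  Node 3: (V_3 - V_1)/91 + (V_3 - 0)/4700 = 0
Collecting terms (coefficients in siemens):
  0.06736·V_1 - 0.01099·V_3 = 0.1765
  0.0112·V_3 - 0.01099·V_1 = 0
Determinant D = (0.06736)(0.0112) - (-0.01099)(-0.01099) = 0.0006338
V_1 = [(0.1765)(0.0112) - (-0.01099)(0)]/D = 3.119 V
V_3 = [(0.06736)(0) - (0.1765)(-0.01099)]/D = 3.06 V
The requested potential is V_1 = 3.119 V.

Final answer: V_1 = 3.119 V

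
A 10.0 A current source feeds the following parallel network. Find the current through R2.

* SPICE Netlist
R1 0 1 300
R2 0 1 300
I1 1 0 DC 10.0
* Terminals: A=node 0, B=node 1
All resistors sit directly between nodes 0 and 1, so they are in parallel and share one voltage V; the full source current 10 A splits among them.
1/R_par = 1/300 + 1/300 = 0.006667 S  =>  R_par = 150 Ω
V = I × R_par = 10 × 150 = 1500 V
I_R2 = V/R2 = 1500/300 = 5 A

Final answer: 5 A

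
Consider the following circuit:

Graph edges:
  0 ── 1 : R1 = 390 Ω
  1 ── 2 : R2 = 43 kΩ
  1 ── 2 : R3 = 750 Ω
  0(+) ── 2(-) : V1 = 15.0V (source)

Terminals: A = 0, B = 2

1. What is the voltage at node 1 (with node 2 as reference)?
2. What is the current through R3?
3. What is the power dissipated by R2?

Nodal analysis, taking node 2 as the 0 V reference.
Source V1 fixes V_0 = 15 V.
KCL at each unknown node (sum of currents leaving = 0; resistances in Ω):
  Node 1: (V_1 - 15)/390 + (V_1 - 0)/43000 + (V_1 - 0)/750 = 0
Collecting terms: 0.003921 × V_1 = 0.03846  =>  V_1 = 9.81 V
Part 1:
  Read off the nodal solution: V_1 = 9.81 V
Part 2:
  I_R3 = (V_1 - V_2)/R3 = (9.81 - 0)/750 = 0.01308 A
  Magnitude: I_R3 = 0.01308 A
Part 3:
  I_R2 = (V_1 - V_2)/R2 = (9.81 - 0)/43000 = 0.0002281 A
  P_R2 = I_R2² × R2 = (0.0002281)² × 43000 = 0.002238 W

Final answers:
1. V_1 = 9.81 V
2. I_R3 = 0.01308 A
3. P_R2 = 0.002238 W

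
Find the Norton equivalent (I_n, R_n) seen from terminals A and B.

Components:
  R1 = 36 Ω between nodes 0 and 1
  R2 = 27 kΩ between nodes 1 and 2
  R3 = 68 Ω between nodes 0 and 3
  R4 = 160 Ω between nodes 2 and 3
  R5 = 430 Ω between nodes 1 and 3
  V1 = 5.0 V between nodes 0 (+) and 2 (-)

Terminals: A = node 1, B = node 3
Find the Thévenin equivalent first; then I_n = V_th/R_th and R_n = R_th.
Step 1 — V_th is the open-circuit voltage V_A - V_B (nothing connected across the terminals).
Nodal analysis, taking node 2 as the 0 V reference.
Source V1 fixes V_0 = 5 V.
KCL at each unknown node (sum of currents leaving = 0; resistances in Ω):
  Node 1: (V_1 - 5)/36 + (V_1 - 0)/27000 + (V_1 - V_3)/430 = 0
  Node 3: (V_3 - 5)/68 + (V_3 - 0)/160 + (V_3 - V_1)/430 = 0
Collecting terms (coefficients in siemens):
  0.03014·V_1 - 0.002326·V_3 = 0.1389
  0.02328·V_3 - 0.002326·V_1 = 0.07353
Determinant D = (0.03014)(0.02328) - (-0.002326)(-0.002326) = 0.0006963
V_1 = [(0.1389)(0.02328) - (-0.002326)(0.07353)]/D = 4.889 V
V_3 = [(0.03014)(0.07353) - (0.1389)(-0.002326)]/D = 3.647 V
V_th = V_1 - V_3 = 4.889 - 3.647 = 1.243 V
Step 2 — R_th: zero the source — replace V1 by a short circuit (node 2 merges into node 0) — and find the resistance seen between A (node 1) and B (node 3).
Reduce the network between node 1 (A) and node 3 (B) by series/parallel combination:
  Rp1 = R1 ‖ R2 (parallel, both between nodes 0 and 1) = 1/(1/36 + 1/27000) = 35.95 Ω
  Rp2 = R3 ‖ R4 (parallel, both between nodes 0 and 3) = 1/(1/68 + 1/160) = 47.72 Ω
  Rs1 = Rp1 + Rp2 (series, joined only at node 0) = 35.95 + 47.72 = 83.67 Ω
  Rp3 = R5 ‖ Rs1 (parallel, both between nodes 1 and 3) = 1/(1/430 + 1/83.67) = 70.04 Ω
R_th = 70.04 Ω
I_n = V_th/R_th = 1.243/70.04 = 0.01774 A, and R_n = R_th = 70.04 Ω

Final answer: I_n = 0.01774 A, R_n = 70.04 Ω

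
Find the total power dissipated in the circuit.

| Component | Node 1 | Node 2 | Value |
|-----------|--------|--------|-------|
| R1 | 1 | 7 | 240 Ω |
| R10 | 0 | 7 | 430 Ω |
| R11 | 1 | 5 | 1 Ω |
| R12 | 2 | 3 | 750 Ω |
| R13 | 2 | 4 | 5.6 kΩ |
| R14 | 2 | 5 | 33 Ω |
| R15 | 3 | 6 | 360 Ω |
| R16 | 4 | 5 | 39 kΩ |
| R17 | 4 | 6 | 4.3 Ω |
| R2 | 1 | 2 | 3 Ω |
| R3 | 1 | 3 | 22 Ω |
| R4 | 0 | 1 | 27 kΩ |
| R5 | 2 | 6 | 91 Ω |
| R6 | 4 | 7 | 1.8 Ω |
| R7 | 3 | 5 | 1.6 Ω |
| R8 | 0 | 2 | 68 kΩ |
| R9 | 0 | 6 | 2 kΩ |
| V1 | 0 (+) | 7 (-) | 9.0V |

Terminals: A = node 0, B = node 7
Nodal analysis, taking node 7 as the 0 V reference.
Source V1 fixes V_0 = 9 V.
KCL at each unknown node (sum of currents leaving = 0; resistances in Ω):
  Node 1: (V_1 - 0)/240 + (V_1 - V_2)/3 + (V_1 - V_3)/22 + (V_1 - 9)/27000 + (V_1 - V_5)/1 = 0
  Node 2: (V_2 - V_1)/3 + (V_2 - V_6)/91 + (V_2 - 9)/68000 + (V_2 - V_3)/750 + (V_2 - V_4)/5600 + (V_2 - V_5)/33 = 0
  Node 3: (V_3 - V_1)/22 + (V_3 - V_5)/1.6 + (V_3 - V_2)/750 + (V_3 - V_6)/360 = 0
  Node 4: (V_4 - 0)/1.8 + (V_4 - V_2)/5600 + (V_4 - V_5)/39000 + (V_4 - V_6)/4.3 = 0
  Node 5: (V_5 - V_3)/1.6 + (V_5 - V_1)/1 + (V_5 - V_2)/33 + (V_5 - V_4)/39000 = 0
  Node 6: (V_6 - V_2)/91 + (V_6 - 9)/2000 + (V_6 - V_3)/360 + (V_6 - V_4)/4.3 = 0
Collecting terms (coefficients in siemens):
  1.383·V_1 - 0.3333·V_2 - 0.04545·V_3 - 1·V_5 = 0.0003333
  0.3762·V_2 - 0.3333·V_1 - 0.001333·V_3 - 0.0001786·V_4 - 0.0303·V_5 - 0.01099·V_6 = 0.0001324
  0.6746·V_3 - 0.04545·V_1 - 0.001333·V_2 - 0.625·V_5 - 0.002778·V_6 = 0
  0.7883·V_4 - 0.0001786·V_2 - 0.00002564·V_5 - 0.2326·V_6 = 0
  1.655·V_5 - 1·V_1 - 0.0303·V_2 - 0.625·V_3 - 0.00002564·V_4 = 0
  0.2468·V_6 - 0.01099·V_2 - 0.002778·V_3 - 0.2326·V_4 = 0.0045
Solving these 6 simultaneous equations (Gaussian elimination) gives:
  V_1 = 0.04776 V, V_2 = 0.04753 V, V_3 = 0.04763 V, V_4 = 0.00855 V
  V_5 = 0.04771 V, V_6 = 0.02894 V
Power in each resistor, P = (ΔV)²/R:
  P_R1 = (0.04776 - 0)²/240 = 0.000009503 W
  P_R2 = (0.04776 - 0.04753)²/3 = 0.00000001658 W
  P_R3 = (0.04776 - 0.04763)²/22 = 0.0000000007279 W
  P_R4 = (9 - 0.04776)²/27000 = 0.002968 W
  P_R5 = (0.04753 - 0.02894)²/91 = 0.0000038 W
  P_R6 = (0.00855 - 0)²/1.8 = 0.00004061 W
  P_R7 = (0.04763 - 0.04771)²/1.6 = 0.00000000343 W
  P_R8 = (9 - 0.04753)²/68000 = 0.001179 W
  P_R9 = (9 - 0.02894)²/2000 = 0.04024 W
  P_R10 = (9 - 0)²/430 = 0.1884 W
  P_R11 = (0.04776 - 0.04771)²/1 = 0.000000002753 W
  P_R12 = (0.04753 - 0.04763)²/750 = 0.00000000001242 W
  P_R13 = (0.04753 - 0.00855)²/5600 = 0.0000002714 W
  P_R14 = (0.04753 - 0.04771)²/33 = 0.0000000008818 W
  P_R15 = (0.04763 - 0.02894)²/360 = 0.0000009705 W
  P_R16 = (0.00855 - 0.04771)²/39000 = 0.00000003931 W
  P_R17 = (0.00855 - 0.02894)²/4.3 = 0.00009668 W
P_total = P_R1 + P_R2 + P_R3 + P_R4 + P_R5 + P_R6 + P_R7 + P_R8 + P_R9 + P_R10 + P_R11 + P_R12 + P_R13 + P_R14 + P_R15 + P_R16 + P_R17 = 0.2329 W

Final answer: 0.2329 W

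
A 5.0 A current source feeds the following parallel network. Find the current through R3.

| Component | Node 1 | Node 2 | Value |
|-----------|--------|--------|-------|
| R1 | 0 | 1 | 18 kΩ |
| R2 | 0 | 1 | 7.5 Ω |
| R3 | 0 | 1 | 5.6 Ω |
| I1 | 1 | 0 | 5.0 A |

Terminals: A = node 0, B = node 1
All resistors sit directly between nodes 0 and 1, so they are in parallel and share one voltage V; the full source current 5 A splits among them.
1/R_par = 1/18000 + 1/7.5 + 1/5.6 = 0.312 S  =>  R_par = 3.206 Ω
V = I × R_par = 5 × 3.206 = 16.03 V
I_R3 = V/R3 = 16.03/5.6 = 2.862 A

Final answer: 2.862 A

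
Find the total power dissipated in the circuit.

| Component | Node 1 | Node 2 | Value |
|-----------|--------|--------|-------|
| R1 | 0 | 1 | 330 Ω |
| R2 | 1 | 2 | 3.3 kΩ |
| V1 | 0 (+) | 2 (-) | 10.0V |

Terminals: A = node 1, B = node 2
Nodal analysis, taking node 2 as the 0 V reference.
Source V1 fixes V_0 = 10 V.
KCL at each unknown node (sum of currents leaving = 0; resistances in Ω):
  Node 1: (V_1 - 10)/330 + (V_1 - 0)/3300 = 0
Collecting terms: 0.003333 × V_1 = 0.0303  =>  V_1 = 9.091 V
Power in each resistor, P = (ΔV)²/R:
  P_R1 = (10 - 9.091)²/330 = 0.002504 W
  P_R2 = (9.091 - 0)²/3300 = 0.02504 W
P_total = P_R1 + P_R2 = 0.02755 W

Final answer: 0.02755 W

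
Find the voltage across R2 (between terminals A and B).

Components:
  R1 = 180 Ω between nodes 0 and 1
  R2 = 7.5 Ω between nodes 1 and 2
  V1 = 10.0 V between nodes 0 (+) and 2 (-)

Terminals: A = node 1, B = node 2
R1 and R2 are in series across V1 (node 0 → node 1 → node 2), and the output A–B is taken across R2, so this is a voltage divider.
Series current: I = V1/(R1 + R2) = 10/(180 + 7.5) = 10/187.5 = 0.05333 A
V_R2 = I × R2 = V1 × R2/(R1 + R2) = 10 × 7.5/187.5 = 0.4 V

Final answer: 0.4 V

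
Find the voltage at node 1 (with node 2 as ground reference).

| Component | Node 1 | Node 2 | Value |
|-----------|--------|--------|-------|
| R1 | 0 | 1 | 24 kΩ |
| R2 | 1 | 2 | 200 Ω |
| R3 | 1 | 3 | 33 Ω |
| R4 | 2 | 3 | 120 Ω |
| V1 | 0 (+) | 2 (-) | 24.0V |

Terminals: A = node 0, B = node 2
Nodal analysis, taking node 2 as the 0 V reference.
Source V1 fixes V_0 = 24 V.
KCL at each unknown node (sum of currents leaving = 0; resistances in Ω):
  Node 1: (V_1 - 24)/24000 + (V_1 - 0)/200 + (V_1 - V_3)/33 = 0
  Node 3: (V_3 - V_1)/33 + (V_3 - 0)/120 = 0
Collecting terms (coefficients in siemens):
  0.03534·V_1 - 0.0303·V_3 = 0.001
  0.03864·V_3 - 0.0303·V_1 = 0
Determinant D = (0.03534)(0.03864) - (-0.0303)(-0.0303) = 0.0004473
V_1 = [(0.001)(0.03864) - (-0.0303)(0)]/D = 0.08637 V
V_3 = [(0.03534)(0) - (0.001)(-0.0303)]/D = 0.06774 V
The requested potential is V_1 = 0.08637 V.

Final answer: V_1 = 0.08637 V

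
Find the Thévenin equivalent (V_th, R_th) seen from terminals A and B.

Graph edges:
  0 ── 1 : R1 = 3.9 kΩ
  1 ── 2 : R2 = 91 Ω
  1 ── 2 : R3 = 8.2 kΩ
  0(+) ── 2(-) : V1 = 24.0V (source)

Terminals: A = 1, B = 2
Step 1 — V_th is the open-circuit voltage V_A - V_B (nothing connected across the terminals).
Nodal analysis, taking node 2 as the 0 V reference.
Source V1 fixes V_0 = 24 V.
KCL at each unknown node (sum of currents leaving = 0; resistances in Ω):
  Node 1: (V_1 - 24)/3900 + (V_1 - 0)/91 + (V_1 - 0)/8200 = 0
Collecting terms: 0.01137 × V_1 = 0.006154  =>  V_1 = 0.5414 V
V_th = V_1 - V_2 = 0.5414 - 0 = 0.5414 V
Step 2 — R_th: zero the source — replace V1 by a short circuit (node 2 merges into node 0) — and find the resistance seen between A (node 1) and B (node 0).
Reduce the network between node 1 (A) and node 0 (B) by series/parallel combination:
  Rp1 = R1 ‖ R2 ‖ R3 (parallel, all between nodes 0 and 1) = 1/(1/3900 + 1/91 + 1/8200) = 87.97 Ω
R_th = 87.97 Ω

Final answer: V_th = 0.5414 V, R_th = 87.97 Ω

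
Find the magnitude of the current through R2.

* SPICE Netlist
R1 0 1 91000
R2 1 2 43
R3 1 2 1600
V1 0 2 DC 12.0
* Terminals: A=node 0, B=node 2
Nodal analysis, taking node 2 as the 0 V reference.
Source V1 fixes V_0 = 12 V.
KCL at each unknown node (sum of currents leaving = 0; resistances in Ω):
  Node 1: (V_1 - 12)/91000 + (V_1 - 0)/43 + (V_1 - 0)/1600 = 0
Collecting terms: 0.02389 × V_1 = 0.0001319  =>  V_1 = 0.005519 V
I_R2 = (V_1 - V_2)/R2 = (0.005519 - 0)/43 = 0.0001284 A
|I_R2| = 0.0001284 A

Final answer: |I_R2| = 0.0001284 A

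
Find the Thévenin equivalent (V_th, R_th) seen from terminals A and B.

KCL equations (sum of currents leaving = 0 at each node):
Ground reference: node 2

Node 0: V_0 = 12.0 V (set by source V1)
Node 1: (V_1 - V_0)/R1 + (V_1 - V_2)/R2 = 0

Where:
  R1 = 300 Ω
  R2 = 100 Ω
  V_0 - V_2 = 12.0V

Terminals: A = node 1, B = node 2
Step 1 — V_th is the open-circuit voltage V_A - V_B (nothing connected across the terminals).
Nodal analysis, taking node 2 as the 0 V reference.
Source V1 fixes V_0 = 12 V.
KCL at each unknown node (sum of currents leaving = 0; resistances in Ω):
  Node 1: (V_1 - 12)/300 + (V_1 - 0)/100 = 0
Collecting terms: 0.01333 × V_1 = 0.04  =>  V_1 = 3 V
V_th = V_1 - V_2 = 3 - 0 = 3 V
Step 2 — R_th: zero the source — replace V1 by a short circuit (node 2 merges into node 0) — and find the resistance seen between A (node 1) and B (node 0).
Reduce the network between node 1 (A) and node 0 (B) by series/parallel combination:
  Rp1 = R1 ‖ R2 (parallel, both between nodes 0 and 1) = 1/(1/300 + 1/100) = 75 Ω
R_th = 75 Ω

Final answer: V_th = 3 V, R_th = 75 Ω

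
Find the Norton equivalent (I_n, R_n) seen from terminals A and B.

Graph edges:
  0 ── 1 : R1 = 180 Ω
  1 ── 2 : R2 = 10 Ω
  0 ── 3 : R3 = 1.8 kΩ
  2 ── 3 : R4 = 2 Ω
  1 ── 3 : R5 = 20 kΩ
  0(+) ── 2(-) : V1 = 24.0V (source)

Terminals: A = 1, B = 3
Find the Thévenin equivalent first; then I_n = V_th/R_th and R_n = R_th.
Step 1 — V_th is the open-circuit voltage V_A - V_B (nothing connected across the terminals).
Nodal analysis, taking node 2 as the 0 V reference.
Source V1 fixes V_0 = 24 V.
KCL at each unknown node (sum of currents leaving = 0; resistances in Ω):
  Node 1: (V_1 - 24)/180 + (V_1 - 0)/10 + (V_1 - V_3)/20000 = 0
  Node 3: (V_3 - 24)/1800 + (V_3 - 0)/2 + (V_3 - V_1)/20000 = 0
Collecting terms (coefficients in siemens):
  0.1056·V_1 - 0.00005·V_3 = 0.1333
  0.5006·V_3 - 0.00005·V_1 = 0.01333
Determinant D = (0.1056)(0.5006) - (-0.00005)(-0.00005) = 0.05287
V_1 = [(0.1333)(0.5006) - (-0.00005)(0.01333)]/D = 1.263 V
V_3 = [(0.1056)(0.01333) - (0.1333)(-0.00005)]/D = 0.02676 V
V_th = V_1 - V_3 = 1.263 - 0.02676 = 1.236 V
Step 2 — R_th: zero the source — replace V1 by a short circuit (node 2 merges into node 0) — and find the resistance seen between A (node 1) and B (node 3).
Reduce the network between node 1 (A) and node 3 (B) by series/parallel combination:
  Rp1 = R1 ‖ R2 (parallel, both between nodes 0 and 1) = 1/(1/180 + 1/10) = 9.474 Ω
  Rp2 = R3 ‖ R4 (parallel, both between nodes 0 and 3) = 1/(1/1800 + 1/2) = 1.998 Ω
  Rs1 = Rp1 + Rp2 (series, joined only at node 0) = 9.474 + 1.998 = 11.47 Ω
  Rp3 = R5 ‖ Rs1 (parallel, both between nodes 1 and 3) = 1/(1/20000 + 1/11.47) = 11.46 Ω
R_th = 11.46 Ω
I_n = V_th/R_th = 1.236/11.46 = 0.1078 A, and R_n = R_th = 11.46 Ω

Final answer: I_n = 0.1078 A, R_n = 11.46 Ω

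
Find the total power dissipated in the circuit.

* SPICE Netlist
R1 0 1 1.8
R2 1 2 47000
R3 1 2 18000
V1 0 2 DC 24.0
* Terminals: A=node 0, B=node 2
Nodal analysis, taking node 2 as the 0 V reference.
Source V1 fixes V_0 = 24 V.
KCL at each unknown node (sum of currents leaving = 0; resistances in Ω):
  Node 1: (V_1 - 24)/1.8 + (V_1 - 0)/47000 + (V_1 - 0)/18000 = 0
Collecting terms: 0.5556 × V_1 = 13.33  =>  V_1 = 24 V
Power in each resistor, P = (ΔV)²/R:
  P_R1 = (24 - 24)²/1.8 = 0.000006119 W
  P_R2 = (24 - 0)²/47000 = 0.01225 W
  P_R3 = (24 - 0)²/18000 = 0.03199 W
P_total = P_R1 + P_R2 + P_R3 = 0.04425 W

Final answer: 0.04425 W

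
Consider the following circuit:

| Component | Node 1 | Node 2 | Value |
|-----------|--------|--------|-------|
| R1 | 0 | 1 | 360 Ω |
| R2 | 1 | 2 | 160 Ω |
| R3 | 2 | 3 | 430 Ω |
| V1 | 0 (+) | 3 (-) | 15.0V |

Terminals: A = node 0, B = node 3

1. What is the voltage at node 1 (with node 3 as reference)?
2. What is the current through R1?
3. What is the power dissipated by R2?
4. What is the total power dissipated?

Nodal analysis, taking node 3 as the 0 V reference.
Source V1 fixes V_0 = 15 V.
KCL at each unknown node (sum of currents leaving = 0; resistances in Ω):
  Node 1: (V_1 - 15)/360 + (V_1 - V_2)/160 = 0
  Node 2: (V_2 - V_1)/160 + (V_2 - 0)/430 = 0
Collecting terms (coefficients in siemens):
  0.009028·V_1 - 0.00625·V_2 = 0.04167
  0.008576·V_2 - 0.00625·V_1 = 0
Determinant D = (0.009028)(0.008576) - (-0.00625)(-0.00625) = 0.00003836
V_1 = [(0.04167)(0.008576) - (-0.00625)(0)]/D = 9.316 V
V_2 = [(0.009028)(0) - (0.04167)(-0.00625)]/D = 6.789 V
Part 1:
  Read off the nodal solution: V_1 = 9.316 V
Part 2:
  I_R1 = (V_0 - V_1)/R1 = (15 - 9.316)/360 = 0.01579 A
  Magnitude: I_R1 = 0.01579 A
Part 3:
  I_R2 = (V_1 - V_2)/R2 = (9.316 - 6.789)/160 = 0.01579 A
  P_R2 = I_R2² × R2 = (0.01579)² × 160 = 0.03989 W
Part 4:
  Power in each resistor, P = (ΔV)²/R:
    P_R1 = (15 - 9.316)²/360 = 0.08975 W
    P_R2 = (9.316 - 6.789)²/160 = 0.03989 W
    P_R3 = (6.789 - 0)²/430 = 0.1072 W
  P_total = P_R1 + P_R2 + P_R3 = 0.2368 W

Final answers:
1. V_1 = 9.316 V
2. I_R1 = 0.01579 A
3. P_R2 = 0.03989 W
4. P_total = 0.2368 W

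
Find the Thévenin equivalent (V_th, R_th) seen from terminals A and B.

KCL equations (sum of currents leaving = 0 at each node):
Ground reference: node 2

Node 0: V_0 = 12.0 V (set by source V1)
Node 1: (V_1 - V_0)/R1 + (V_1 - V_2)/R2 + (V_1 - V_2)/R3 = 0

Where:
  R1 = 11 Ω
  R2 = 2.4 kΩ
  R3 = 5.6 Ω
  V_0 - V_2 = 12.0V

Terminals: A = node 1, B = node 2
Step 1 — V_th is the open-circuit voltage V_A - V_B (nothing connected across the terminals).
Nodal analysis, taking node 2 as the 0 V reference.
Source V1 fixes V_0 = 12 V.
KCL at each unknown node (sum of currents leaving = 0; resistances in Ω):
  Node 1: (V_1 - 12)/11 + (V_1 - 0)/2400 + (V_1 - 0)/5.6 = 0
Collecting terms: 0.2699 × V_1 = 1.091  =>  V_1 = 4.042 V
V_th = V_1 - V_2 = 4.042 - 0 = 4.042 V
Step 2 — R_th: zero the source — replace V1 by a short circuit (node 2 merges into node 0) — and find the resistance seen between A (node 1) and B (node 0).
Reduce the network between node 1 (A) and node 0 (B) by series/parallel combination:
  Rp1 = R1 ‖ R2 ‖ R3 (parallel, all between nodes 0 and 1) = 1/(1/11 + 1/2400 + 1/5.6) = 3.705 Ω
R_th = 3.705 Ω

Final answer: V_th = 4.042 V, R_th = 3.705 Ω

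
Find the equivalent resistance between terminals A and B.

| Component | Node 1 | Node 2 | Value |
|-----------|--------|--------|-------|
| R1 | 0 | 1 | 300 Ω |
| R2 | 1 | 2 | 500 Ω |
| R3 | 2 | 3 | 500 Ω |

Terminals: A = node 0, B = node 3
Reduce the network between node 0 (A) and node 3 (B) by series/parallel combination:
  Rs1 = R1 + R2 (series, joined only at node 1) = 300 + 500 = 800 Ω
  Rs2 = R3 + Rs1 (series, joined only at node 2) = 500 + 800 = 1300 Ω
R_eq = 1.3 kΩ

Final answer: 1.3 kΩ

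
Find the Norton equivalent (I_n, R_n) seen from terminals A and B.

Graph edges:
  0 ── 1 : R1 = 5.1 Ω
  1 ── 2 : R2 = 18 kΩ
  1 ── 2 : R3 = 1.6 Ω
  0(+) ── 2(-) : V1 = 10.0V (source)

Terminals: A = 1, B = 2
Find the Thévenin equivalent first; then I_n = V_th/R_th and R_n = R_th.
Step 1 — V_th is the open-circuit voltage V_A - V_B (nothing connected across the terminals).
Nodal analysis, taking node 2 as the 0 V reference.
Source V1 fixes V_0 = 10 V.
KCL at each unknown node (sum of currents leaving = 0; resistances in Ω):
  Node 1: (V_1 - 10)/5.1 + (V_1 - 0)/18000 + (V_1 - 0)/1.6 = 0
Collecting terms: 0.8211 × V_1 = 1.961  =>  V_1 = 2.388 V
V_th = V_1 - V_2 = 2.388 - 0 = 2.388 V
Step 2 — R_th: zero the source — replace V1 by a short circuit (node 2 merges into node 0) — and find the resistance seen between A (node 1) and B (node 0).
Reduce the network between node 1 (A) and node 0 (B) by series/parallel combination:
  Rp1 = R1 ‖ R2 ‖ R3 (parallel, all between nodes 0 and 1) = 1/(1/5.1 + 1/18000 + 1/1.6) = 1.218 Ω
R_th = 1.218 Ω
I_n = V_th/R_th = 2.388/1.218 = 1.961 A, and R_n = R_th = 1.218 Ω

Final answer: I_n = 1.961 A, R_n = 1.218 Ω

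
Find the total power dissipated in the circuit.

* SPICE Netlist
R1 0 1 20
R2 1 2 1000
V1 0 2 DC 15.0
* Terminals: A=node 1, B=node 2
Nodal analysis, taking node 2 as the 0 V reference.
Source V1 fixes V_0 = 15 V.
KCL at each unknown node (sum of currents leaving = 0; resistances in Ω):
  Node 1: (V_1 - 15)/20 + (V_1 - 0)/1000 = 0
Collecting terms: 0.051 × V_1 = 0.75  =>  V_1 = 14.71 V
Power in each resistor, P = (ΔV)²/R:
  P_R1 = (15 - 14.71)²/20 = 0.004325 W
  P_R2 = (14.71 - 0)²/1000 = 0.2163 W
P_total = P_R1 + P_R2 = 0.2206 W

Final answer: 0.2206 W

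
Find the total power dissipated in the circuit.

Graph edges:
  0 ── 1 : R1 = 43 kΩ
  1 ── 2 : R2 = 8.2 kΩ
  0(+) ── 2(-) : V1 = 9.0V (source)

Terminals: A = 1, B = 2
Nodal analysis, taking node 2 as the 0 V reference.
Source V1 fixes V_0 = 9 V.
KCL at each unknown node (sum of currents leaving = 0; resistances in Ω):
  Node 1: (V_1 - 9)/43000 + (V_1 - 0)/8200 = 0
Collecting terms: 0.0001452 × V_1 = 0.0002093  =>  V_1 = 1.441 V
Power in each resistor, P = (ΔV)²/R:
  P_R1 = (9 - 1.441)²/43000 = 0.001329 W
  P_R2 = (1.441 - 0)²/8200 = 0.0002534 W
P_total = P_R1 + P_R2 = 0.001582 W

Final answer: 0.001582 W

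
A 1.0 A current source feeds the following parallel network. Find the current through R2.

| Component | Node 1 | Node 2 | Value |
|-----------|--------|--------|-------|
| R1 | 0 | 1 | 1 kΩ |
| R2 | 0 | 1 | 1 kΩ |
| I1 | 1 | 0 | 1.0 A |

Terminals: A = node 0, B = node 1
All resistors sit directly between nodes 0 and 1, so they are in parallel and share one voltage V; the full source current 1 A splits among them.
1/R_par = 1/1000 + 1/1000 = 0.002 S  =>  R_par = 500 Ω
V = I × R_par = 1 × 500 = 500 V
I_R2 = V/R2 = 500/1000 = 0.5 A

Final answer: 0.5 A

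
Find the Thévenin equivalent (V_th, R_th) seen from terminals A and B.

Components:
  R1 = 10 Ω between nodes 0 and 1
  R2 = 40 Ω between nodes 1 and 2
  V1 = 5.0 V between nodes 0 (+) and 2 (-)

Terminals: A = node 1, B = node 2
Step 1 — V_th is the open-circuit voltage V_A - V_B (nothing connected across the terminals).
Nodal analysis, taking node 2 as the 0 V reference.
Source V1 fixes V_0 = 5 V.
KCL at each unknown node (sum of currents leaving = 0; resistances in Ω):
  Node 1: (V_1 - 5)/10 + (V_1 - 0)/40 = 0
Collecting terms: 0.125 × V_1 = 0.5  =>  V_1 = 4 V
V_th = V_1 - V_2 = 4 - 0 = 4 V
Step 2 — R_th: zero the source — replace V1 by a short circuit (node 2 merges into node 0) — and find the resistance seen between A (node 1) and B (node 0).
Reduce the network between node 1 (A) and node 0 (B) by series/parallel combination:
  Rp1 = R1 ‖ R2 (parallel, both between nodes 0 and 1) = 1/(1/10 + 1/40) = 8 Ω
R_th = 8 Ω

Final answer: V_th = 4 V, R_th = 8 Ω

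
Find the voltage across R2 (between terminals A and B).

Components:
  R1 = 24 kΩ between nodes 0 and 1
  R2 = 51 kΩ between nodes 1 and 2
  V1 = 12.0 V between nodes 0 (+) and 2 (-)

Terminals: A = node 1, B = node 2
R1 and R2 are in series across V1 (node 0 → node 1 → node 2), and the output A–B is taken across R2, so this is a voltage divider.
Series current: I = V1/(R1 + R2) = 12/(24000 + 51000) = 12/75000 = 0.00016 A
V_R2 = I × R2 = V1 × R2/(R1 + R2) = 12 × 51000/75000 = 8.16 V

Final answer: 8.16 V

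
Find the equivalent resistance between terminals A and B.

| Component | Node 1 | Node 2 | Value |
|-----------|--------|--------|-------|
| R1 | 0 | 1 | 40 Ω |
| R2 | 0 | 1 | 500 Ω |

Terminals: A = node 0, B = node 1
Reduce the network between node 0 (A) and node 1 (B) by series/parallel combination:
  Rp1 = R1 ‖ R2 (parallel, both between nodes 0 and 1) = 1/(1/40 + 1/500) = 37.04 Ω
R_eq = 37.04 Ω

Final answer: 37.04 Ω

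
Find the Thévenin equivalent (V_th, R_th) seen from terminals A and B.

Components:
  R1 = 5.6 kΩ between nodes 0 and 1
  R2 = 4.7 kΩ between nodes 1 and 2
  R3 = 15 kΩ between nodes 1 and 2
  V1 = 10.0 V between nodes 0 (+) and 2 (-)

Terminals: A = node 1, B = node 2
Step 1 — V_th is the open-circuit voltage V_A - V_B (nothing connected across the terminals).
Nodal analysis, taking node 2 as the 0 V reference.
Source V1 fixes V_0 = 10 V.
KCL at each unknown node (sum of currents leaving = 0; resistances in Ω):
  Node 1: (V_1 - 10)/5600 + (V_1 - 0)/4700 + (V_1 - 0)/15000 = 0
Collecting terms: 0.000458 × V_1 = 0.001786  =>  V_1 = 3.899 V
V_th = V_1 - V_2 = 3.899 - 0 = 3.899 V
Step 2 — R_th: zero the source — replace V1 by a short circuit (node 2 merges into node 0) — and find the resistance seen between A (node 1) and B (node 0).
Reduce the network between node 1 (A) and node 0 (B) by series/parallel combination:
  Rp1 = R1 ‖ R2 ‖ R3 (parallel, all between nodes 0 and 1) = 1/(1/5600 + 1/4700 + 1/15000) = 2183 Ω
R_th = 2.183 kΩ

Final answer: V_th = 3.899 V, R_th = 2.183 kΩ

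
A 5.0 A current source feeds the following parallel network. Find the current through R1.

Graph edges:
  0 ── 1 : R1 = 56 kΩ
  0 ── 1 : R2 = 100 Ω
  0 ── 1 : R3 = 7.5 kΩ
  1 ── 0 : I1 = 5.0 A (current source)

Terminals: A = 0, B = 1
All resistors sit directly between nodes 0 and 1, so they are in parallel and share one voltage V; the full source current 5 A splits among them.
1/R_par = 1/56000 + 1/100 + 1/7500 = 0.01015 S  =>  R_par = 98.51 Ω
V = I × R_par = 5 × 98.51 = 492.6 V
I_R1 = V/R1 = 492.6/56000 = 0.008796 A

Final answer: 0.008796 A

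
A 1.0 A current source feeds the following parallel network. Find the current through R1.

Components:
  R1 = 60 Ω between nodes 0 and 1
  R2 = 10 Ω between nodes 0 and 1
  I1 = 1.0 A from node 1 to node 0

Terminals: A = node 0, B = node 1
All resistors sit directly between nodes 0 and 1, so they are in parallel and share one voltage V; the full source current 1 A splits among them.
1/R_par = 1/60 + 1/10 = 0.1167 S  =>  R_par = 8.571 Ω
V = I × R_par = 1 × 8.571 = 8.571 V
I_R1 = V/R1 = 8.571/60 = 0.1429 A

Final answer: 0.1429 A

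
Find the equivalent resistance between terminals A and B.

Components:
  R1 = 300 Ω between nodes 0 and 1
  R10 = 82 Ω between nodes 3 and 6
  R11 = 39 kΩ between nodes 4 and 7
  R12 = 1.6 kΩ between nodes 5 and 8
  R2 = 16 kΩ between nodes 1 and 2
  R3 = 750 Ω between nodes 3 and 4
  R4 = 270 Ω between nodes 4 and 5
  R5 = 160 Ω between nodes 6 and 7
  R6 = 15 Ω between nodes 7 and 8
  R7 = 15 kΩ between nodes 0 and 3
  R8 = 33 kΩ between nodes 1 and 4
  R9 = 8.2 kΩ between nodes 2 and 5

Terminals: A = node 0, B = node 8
The network is not a plain series/parallel combination. Inject a 1 A test current into terminal A (node 0) and return it from terminal B (node 8); then R_eq = V_A / (1 A).
Nodal analysis, taking node 8 as the 0 V reference.
Current source I_test pushes 1 A into node 0 and draws it out of node 8.
KCL at each unknown node (sum of currents leaving = 0; resistances in Ω):
  Node 0: (V_0 - V_1)/300 + (V_0 - V_3)/15000 - 1 = 0
  Node 1: (V_1 - V_0)/300 + (V_1 - V_2)/16000 + (V_1 - V_4)/33000 = 0
  Node 2: (V_2 - V_1)/16000 + (V_2 - V_5)/8200 = 0
  Node 3: (V_3 - V_0)/15000 + (V_3 - V_4)/750 + (V_3 - V_6)/82 = 0
  Node 4: (V_4 - V_1)/33000 + (V_4 - V_3)/750 + (V_4 - V_5)/270 + (V_4 - V_7)/39000 = 0
  Node 5: (V_5 - V_2)/8200 + (V_5 - V_4)/270 + (V_5 - 0)/1600 = 0
  Node 6: (V_6 - V_3)/82 + (V_6 - V_7)/160 = 0
  Node 7: (V_7 - V_4)/39000 + (V_7 - V_6)/160 + (V_7 - 0)/15 = 0
Collecting terms (coefficients in siemens):
  0.0034·V_0 - 0.003333·V_1 - 0.00006667·V_3 = 1
  0.003426·V_1 - 0.003333·V_0 - 0.0000625·V_2 - 0.0000303·V_4 = 0
  0.0001845·V_2 - 0.0000625·V_1 - 0.000122·V_5 = 0
  0.0136·V_3 - 0.00006667·V_0 - 0.001333·V_4 - 0.0122·V_6 = 0
  0.005093·V_4 - 0.0000303·V_1 - 0.001333·V_3 - 0.003704·V_5 - 0.00002564·V_7 = 0
  0.004451·V_5 - 0.000122·V_2 - 0.003704·V_4 = 0
  0.01845·V_6 - 0.0122·V_3 - 0.00625·V_7 = 0
  0.07294·V_7 - 0.00002564·V_4 - 0.00625·V_6 = 0
Solving these 8 simultaneous equations (Gaussian elimination) gives:
  V_0 = 7603 V, V_1 = 7451 V, V_2 = 2784 V, V_3 = 191.7 V
  V_4 = 380 V, V_5 = 392.5 V, V_6 = 130.6 V, V_7 = 11.32 V
R_eq = V_0 / 1 A = 7603 Ω = 7.603 kΩ

Final answer: 7.603 kΩ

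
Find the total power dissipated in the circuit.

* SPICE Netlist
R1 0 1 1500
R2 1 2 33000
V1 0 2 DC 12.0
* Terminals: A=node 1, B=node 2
Nodal analysis, taking node 2 as the 0 V reference.
Source V1 fixes V_0 = 12 V.
KCL at each unknown node (sum of currents leaving = 0; resistances in Ω):
  Node 1: (V_1 - 12)/1500 + (V_1 - 0)/33000 = 0
Collecting terms: 0.000697 × V_1 = 0.008  =>  V_1 = 11.48 V
Power in each resistor, P = (ΔV)²/R:
  P_R1 = (12 - 11.48)²/1500 = 0.0001815 W
  P_R2 = (11.48 - 0)²/33000 = 0.003992 W
P_total = P_R1 + P_R2 = 0.004174 W

Final answer: 0.004174 W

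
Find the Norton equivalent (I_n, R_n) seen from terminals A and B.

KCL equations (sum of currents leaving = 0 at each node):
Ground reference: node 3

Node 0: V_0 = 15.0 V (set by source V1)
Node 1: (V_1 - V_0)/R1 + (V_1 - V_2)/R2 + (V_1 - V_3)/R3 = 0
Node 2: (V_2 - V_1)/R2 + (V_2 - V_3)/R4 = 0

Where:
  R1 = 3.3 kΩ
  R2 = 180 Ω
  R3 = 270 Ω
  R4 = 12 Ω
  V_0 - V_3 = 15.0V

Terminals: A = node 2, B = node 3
Find the Thévenin equivalent first; then I_n = V_th/R_th and R_n = R_th.
Step 1 — V_th is the open-circuit voltage V_A - V_B (nothing connected across the terminals).
Nodal analysis, taking node 3 as the 0 V reference.
Source V1 fixes V_0 = 15 V.
KCL at each unknown node (sum of currents leaving = 0; resistances in Ω):
  Node 1: (V_1 - 15)/3300 + (V_1 - V_2)/180 + (V_1 - 0)/270 = 0
  Node 2: (V_2 - V_1)/180 + (V_2 - 0)/12 = 0
Collecting terms (coefficients in siemens):
  0.009562·V_1 - 0.005556·V_2 = 0.004545
  0.08889·V_2 - 0.005556·V_1 = 0
Determinant D = (0.009562)(0.08889) - (-0.005556)(-0.005556) = 0.0008191
V_1 = [(0.004545)(0.08889) - (-0.005556)(0)]/D = 0.4933 V
V_2 = [(0.009562)(0) - (0.004545)(-0.005556)]/D = 0.03083 V
V_th = V_2 - V_3 = 0.03083 - 0 = 0.03083 V
Step 2 — R_th: zero the source — replace V1 by a short circuit (node 3 merges into node 0) — and find the resistance seen between A (node 2) and B (node 0).
Reduce the network between node 2 (A) and node 0 (B) by series/parallel combination:
  Rp1 = R1 ‖ R3 (parallel, both between nodes 0 and 1) = 1/(1/3300 + 1/270) = 249.6 Ω
  Rs1 = R2 + Rp1 (series, joined only at node 1) = 180 + 249.6 = 429.6 Ω
  Rp2 = R4 ‖ Rs1 (parallel, both between nodes 0 and 2) = 1/(1/12 + 1/429.6) = 11.67 Ω
R_th = 11.67 Ω
I_n = V_th/R_th = 0.03083/11.67 = 0.002641 A, and R_n = R_th = 11.67 Ω

Final answer: I_n = 0.002641 A, R_n = 11.67 Ω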